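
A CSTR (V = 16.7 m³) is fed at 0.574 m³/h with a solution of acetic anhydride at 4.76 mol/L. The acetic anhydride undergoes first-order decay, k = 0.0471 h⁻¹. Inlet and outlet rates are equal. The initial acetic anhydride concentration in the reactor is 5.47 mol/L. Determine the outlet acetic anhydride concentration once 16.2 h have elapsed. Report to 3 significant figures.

V dC/dt = Q(C_in − C) − k V C.
This is linear with rate a = Q/V + k = 0.081471 h⁻¹.
C_ss = Q C_in/(Q + kV) = 2.0082 mol/L; C(t) = C_ss + (C₀ − C_ss) e^(−a t).
C(16.2) = 2.0082 + (3.4618)·e^(−0.081471·16.2) = 2.0082 + (3.4618)·0.26718 = 2.9331 mol/L.

2.93 mol/L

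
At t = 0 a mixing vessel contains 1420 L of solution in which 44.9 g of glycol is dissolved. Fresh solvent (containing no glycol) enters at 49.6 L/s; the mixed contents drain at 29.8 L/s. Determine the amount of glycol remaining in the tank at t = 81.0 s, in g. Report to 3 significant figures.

14.4 g

Total volume: dV/dt = Q_in − Q_out = 19.800 L/s, so V(t) = 1420 + 19.800 t and V(81.0) = 3023.8 L.
Solute balance: dm/dt = 0 − Q_out C = −Q_out m/V(t).
Separate: dm/m = −Q_out dt/V(t) ⇒ ln(m/m₀) = −(Q_out/(Q_in−Q_out)) ln(V/V₀).
m = m₀ (V₀/V)^(Q_out/(Q_in−Q_out)) = 44.9 × (1420/3023.8)^(1.5051) = 14.394 g.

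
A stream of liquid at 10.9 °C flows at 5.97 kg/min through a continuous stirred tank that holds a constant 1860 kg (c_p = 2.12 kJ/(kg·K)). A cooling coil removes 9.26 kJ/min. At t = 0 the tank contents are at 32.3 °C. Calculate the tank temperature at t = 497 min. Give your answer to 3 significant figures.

M c_p dT/dt = ṁ c_p (T_in − T) − Q̇.
Rearrange: dT/dt = (T_ss − T)/τ with τ = M/ṁ = 311.56 min and T_ss = T_in − Q̇/(ṁ c_p) = 10.168 °C.
T approaches T_ss exponentially: T(t) = T_ss + (T₀ − T_ss) e^(−t/τ).
T(497) = 10.168 + (22.132)·e^(−497/311.56) = 10.168 + (22.132)·0.20287 = 14.658 °C.

14.7 °C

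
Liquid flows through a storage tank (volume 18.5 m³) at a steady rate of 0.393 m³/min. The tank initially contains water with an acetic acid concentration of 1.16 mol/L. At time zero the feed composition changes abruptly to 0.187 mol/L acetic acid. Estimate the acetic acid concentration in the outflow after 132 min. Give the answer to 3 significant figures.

0.246 mol/L

Unsteady species balance (constant V, well mixed): V dC/dt = Q(C_in − C).
So dC/dt = (C_in − C)/τ with τ = V/Q = 18.5/0.393 = 47.074 min.
C approaches C_in exponentially: C(t) = C_in + (C₀ − C_in) e^(−t/τ).
C(132) = 0.187 + (1.16 − 0.187)·e^(−132/47.074) = 0.187 + (0.97300)·0.060561 = 0.24593 mol/L.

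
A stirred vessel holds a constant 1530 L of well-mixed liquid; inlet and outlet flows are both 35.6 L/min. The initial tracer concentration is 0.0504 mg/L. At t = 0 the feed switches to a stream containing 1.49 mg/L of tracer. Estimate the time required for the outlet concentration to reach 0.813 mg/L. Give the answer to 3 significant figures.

Species balance: V dC/dt = Q(C_in − C) ⇒ τ = V/Q = 42.978 min.
C(t) = C_in + (C₀ − C_in) e^(−t/τ). Set C = 0.813 and solve for t:
e^(−t/τ) = (C − C_in)/(C₀ − C_in) = (0.813 − 1.49)/(0.0504 − 1.49) = 0.47027
t = −τ ln(…) = 42.978 × 0.75445 = 32.424 min.

32.4 min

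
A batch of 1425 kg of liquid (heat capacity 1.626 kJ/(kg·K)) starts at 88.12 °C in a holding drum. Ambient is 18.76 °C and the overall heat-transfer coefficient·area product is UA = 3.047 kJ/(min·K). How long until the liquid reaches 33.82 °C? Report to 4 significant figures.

Lumped-capacitance energy balance: M c_p dT/dt = UA(T_amb − T).
τ = M c_p/UA = 760.436 min; T_ss = T_amb = 18.7600 °C.
T(t) = T_ss + (T₀ − T_ss)e^(−t/τ); set T = 33.82:
t = −τ ln[(T − T_ss)/(T₀ − T_ss)] = −760.436 · ln(0.217128) = 1161.39 min.

1161 min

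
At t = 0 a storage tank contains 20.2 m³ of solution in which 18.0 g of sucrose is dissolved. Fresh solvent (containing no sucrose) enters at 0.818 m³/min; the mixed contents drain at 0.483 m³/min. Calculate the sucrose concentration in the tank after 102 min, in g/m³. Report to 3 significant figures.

Let m(t) be the amount of sucrose. Volume: V(t) = V₀ + (Q_in − Q_out) t = 20.2 + 0.33500 t; V(102) = 54.370 m³.
Solute balance: dm/dt = 0 − Q_out C = −Q_out m/V(t).
Separate: dm/m = −Q_out dt/V(t) ⇒ ln(m/m₀) = −(Q_out/(Q_in−Q_out)) ln(V/V₀).
m = m₀ (V₀/V)^(Q_out/(Q_in−Q_out)) = 18.0 × (20.2/54.370)^(1.4418) = 4.3181 g.
C = m/V = 4.3181/54.370 = 0.079420 g/m³.

0.0794 g/m³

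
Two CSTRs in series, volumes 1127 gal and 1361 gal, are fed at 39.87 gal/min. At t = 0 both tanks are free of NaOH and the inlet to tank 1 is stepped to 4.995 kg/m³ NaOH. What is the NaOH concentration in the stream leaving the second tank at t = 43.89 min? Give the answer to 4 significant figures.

2.056 kg/m³

Species balance on tank i: dCᵢ/dt = (Cᵢ₋₁ − Cᵢ)/τᵢ with τᵢ = Vᵢ/Q.
τ₁ = 1127/39.87 = 28.2669 min; τ₂ = 1361/39.87 = 34.1359 min.
Tank 1: C₁ = C_in(1 − e^(−t/τ₁)). Tank 2 (τ₁ ≠ τ₂): C₂ = C_in[1 − (τ₁ e^(−t/τ₁) − τ₂ e^(−t/τ₂))/(τ₁ − τ₂)].
At t = 43.89: e^(−t/τ₁) = 0.211675, e^(−t/τ₂) = 0.276445.
C₂ = 4.995·[1 − (28.2669·0.211675 − 34.1359·0.276445)/(-5.86907)] = 4.995·0.411606 = 2.05597 kg/m³.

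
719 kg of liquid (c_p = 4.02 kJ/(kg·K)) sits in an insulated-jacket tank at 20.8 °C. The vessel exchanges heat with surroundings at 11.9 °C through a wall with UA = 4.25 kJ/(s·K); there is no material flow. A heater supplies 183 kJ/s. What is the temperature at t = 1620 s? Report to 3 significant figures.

51.8 °C

Lumped-capacitance energy balance: M c_p dT/dt = UA(T_amb − T) + Q̇.
dT/dt = (T_ss − T)/τ with T_ss = T_amb + Q̇/UA = 11.9 + 183/4.25 = 54.959 °C, τ = M c_p/UA = 719·4.02/4.25 = 680.09 s.
Integrating: T(t) = T_ss + (T₀ − T_ss) e^(−t/τ).
T(1620) = 54.959 + (-34.159)·0.092362 = 51.804 °C.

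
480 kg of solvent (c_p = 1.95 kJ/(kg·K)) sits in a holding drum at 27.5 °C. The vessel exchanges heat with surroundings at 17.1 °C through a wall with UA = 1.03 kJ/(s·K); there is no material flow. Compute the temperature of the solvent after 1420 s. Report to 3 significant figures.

19.3 °C

Lumped-capacitance energy balance: M c_p dT/dt = UA(T_amb − T).
dT/dt = (T_ss − T)/τ with T_ss = T_amb = 17.100 °C, τ = M c_p/UA = 480·1.95/1.03 = 908.74 s.
Integrating: T(t) = T_ss + (T₀ − T_ss) e^(−t/τ).
T(1420) = 17.100 + (10.400)·0.20959 = 19.280 °C.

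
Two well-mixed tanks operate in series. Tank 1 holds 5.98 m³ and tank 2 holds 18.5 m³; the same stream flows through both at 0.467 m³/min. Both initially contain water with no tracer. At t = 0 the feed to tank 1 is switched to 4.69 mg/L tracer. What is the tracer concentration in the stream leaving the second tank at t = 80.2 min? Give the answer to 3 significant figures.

3.78 mg/L

Time constants: τᵢ = Vᵢ/Q for each well-mixed tank.
τ₁ = 5.98/0.467 = 12.805 min; τ₂ = 18.5/0.467 = 39.615 min.
Tank 1: C₁ = C_in(1 − e^(−t/τ₁)). Tank 2 (τ₁ ≠ τ₂): C₂ = C_in[1 − (τ₁ e^(−t/τ₁) − τ₂ e^(−t/τ₂))/(τ₁ − τ₂)].
At t = 80.2: e^(−t/τ₁) = 0.0019053, e^(−t/τ₂) = 0.13206.
C₂ = 4.69·[1 − (12.805·0.0019053 − 39.615·0.13206)/(-26.809)] = 4.69·0.80578 = 3.7791 mg/L.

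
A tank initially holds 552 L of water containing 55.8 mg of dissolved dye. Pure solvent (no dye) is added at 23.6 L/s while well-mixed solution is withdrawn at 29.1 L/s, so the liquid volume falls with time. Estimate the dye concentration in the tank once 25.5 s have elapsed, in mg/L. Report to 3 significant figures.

0.0287 mg/L

Let m(t) be the amount of dye. Volume: V(t) = V₀ + (Q_in − Q_out) t = 552 − 5.5000 t; V(25.5) = 411.75 L.
Species balance (pure solvent in): dm/dt = −Q_out · m/V(t).
Separate: dm/m = −Q_out dt/V(t) ⇒ ln(m/m₀) = −(Q_out/(Q_in−Q_out)) ln(V/V₀).
m = m₀ (V₀/V)^(Q_out/(Q_in−Q_out)) = 55.8 × (552/411.75)^(-5.2909) = 11.832 mg.
C = m/V = 11.832/411.75 = 0.028737 mg/L.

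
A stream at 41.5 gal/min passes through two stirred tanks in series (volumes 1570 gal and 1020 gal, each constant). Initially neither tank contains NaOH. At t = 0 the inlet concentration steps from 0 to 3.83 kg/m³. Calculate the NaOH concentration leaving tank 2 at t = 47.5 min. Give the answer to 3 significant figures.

1.74 kg/m³

Time constants: τᵢ = Vᵢ/Q for each well-mixed tank.
τ₁ = 1570/41.5 = 37.831 min; τ₂ = 1020/41.5 = 24.578 min.
Tank 1: C₁ = C_in(1 − e^(−t/τ₁)). Tank 2 (τ₁ ≠ τ₂): C₂ = C_in[1 − (τ₁ e^(−t/τ₁) − τ₂ e^(−t/τ₂))/(τ₁ − τ₂)].
At t = 47.5: e^(−t/τ₁) = 0.28491, e^(−t/τ₂) = 0.14477.
C₂ = 3.83·[1 − (37.831·0.28491 − 24.578·0.14477)/(13.253)] = 3.83·0.45519 = 1.7434 kg/m³.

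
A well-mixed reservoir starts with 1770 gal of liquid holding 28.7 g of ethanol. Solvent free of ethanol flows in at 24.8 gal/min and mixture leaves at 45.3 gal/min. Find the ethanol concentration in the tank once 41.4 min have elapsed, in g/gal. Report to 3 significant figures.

0.00736 g/gal

Total volume: dV/dt = Q_in − Q_out = -20.500 gal/min, so V(t) = 1770 − 20.500 t and V(41.4) = 921.30 gal.
Species balance (pure solvent in): dm/dt = −Q_out · m/V(t).
dm/m = −Q_out dt/(V₀ − 20.500 t); integrating gives ln(m/m₀) = −(Q_out/(Q_in−Q_out)) ln(V/V₀).
m = m₀ (V₀/V)^(Q_out/(Q_in−Q_out)) = 28.7 × (1770/921.30)^(-2.2098) = 6.7804 g.
C = m/V = 6.7804/921.30 = 0.0073596 g/gal.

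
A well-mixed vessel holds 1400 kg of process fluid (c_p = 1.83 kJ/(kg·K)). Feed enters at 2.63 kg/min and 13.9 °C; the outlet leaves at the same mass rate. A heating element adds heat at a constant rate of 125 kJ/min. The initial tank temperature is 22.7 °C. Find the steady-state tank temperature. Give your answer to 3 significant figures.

39.9 °C

M c_p dT/dt = ṁ c_p (T_in − T) + Q̇.
At steady state dT/dt = 0 ⇒ T_ss = T_in + Q̇/(ṁ c_p) = 13.9 + 125/(2.63·1.83) = 39.872 °C.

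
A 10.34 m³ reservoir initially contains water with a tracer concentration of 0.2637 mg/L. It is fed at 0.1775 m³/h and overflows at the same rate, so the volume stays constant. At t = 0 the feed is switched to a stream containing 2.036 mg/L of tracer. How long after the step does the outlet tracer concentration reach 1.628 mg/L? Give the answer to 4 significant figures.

Species balance: V dC/dt = Q(C_in − C) ⇒ τ = V/Q = 58.2535 h.
C(t) = C_in + (C₀ − C_in) e^(−t/τ). Set C = 1.628 and solve for t:
e^(−t/τ) = (C − C_in)/(C₀ − C_in) = (1.628 − 2.036)/(0.2637 − 2.036) = 0.230209
t = −τ ln(…) = 58.2535 × 1.46877 = 85.5608 h.

85.56 h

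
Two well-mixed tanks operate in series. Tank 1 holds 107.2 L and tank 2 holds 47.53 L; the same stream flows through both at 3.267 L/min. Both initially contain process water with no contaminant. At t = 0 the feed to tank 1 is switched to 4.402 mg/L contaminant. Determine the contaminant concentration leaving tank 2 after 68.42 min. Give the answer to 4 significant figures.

3.451 mg/L

Species balance on tank i: dCᵢ/dt = (Cᵢ₋₁ − Cᵢ)/τᵢ with τᵢ = Vᵢ/Q.
τ₁ = 107.2/3.267 = 32.8130 min; τ₂ = 47.53/3.267 = 14.5485 min.
Solving the cascade with C₁(0)=C₂(0)=0 gives C₂(t) = C_in[1 − (τ₁ e^(−t/τ₁) − τ₂ e^(−t/τ₂))/(τ₁ − τ₂)].
At t = 68.42: e^(−t/τ₁) = 0.124288, e^(−t/τ₂) = 0.00906907.
C₂ = 4.402·[1 − (32.8130·0.124288 − 14.5485·0.00906907)/(18.2645)] = 4.402·0.783934 = 3.45088 mg/L.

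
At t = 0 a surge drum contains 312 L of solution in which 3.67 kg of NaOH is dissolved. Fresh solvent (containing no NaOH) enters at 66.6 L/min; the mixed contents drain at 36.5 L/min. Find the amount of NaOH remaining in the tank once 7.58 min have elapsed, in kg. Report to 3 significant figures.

Let m(t) be the amount of NaOH. Volume: V(t) = V₀ + (Q_in − Q_out) t = 312 + 30.100 t; V(7.58) = 540.16 L.
No NaOH enters, so dm/dt = −Q_out · (m/V).
Separate: dm/m = −Q_out dt/V(t) ⇒ ln(m/m₀) = −(Q_out/(Q_in−Q_out)) ln(V/V₀).
m = m₀ (V₀/V)^(Q_out/(Q_in−Q_out)) = 3.67 × (312/540.16)^(1.2126) = 1.8863 kg.

1.89 kg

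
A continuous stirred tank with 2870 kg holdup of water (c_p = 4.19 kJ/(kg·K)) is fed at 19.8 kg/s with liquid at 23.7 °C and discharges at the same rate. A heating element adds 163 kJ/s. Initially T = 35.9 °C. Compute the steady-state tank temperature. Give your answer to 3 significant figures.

25.7 °C

Unsteady energy balance on the tank contents: M c_p dT/dt = ṁ c_p (T_in − T) + 163.
At steady state dT/dt = 0 ⇒ T_ss = T_in + Q̇/(ṁ c_p) = 23.7 + 163/(19.8·4.19) = 25.665 °C.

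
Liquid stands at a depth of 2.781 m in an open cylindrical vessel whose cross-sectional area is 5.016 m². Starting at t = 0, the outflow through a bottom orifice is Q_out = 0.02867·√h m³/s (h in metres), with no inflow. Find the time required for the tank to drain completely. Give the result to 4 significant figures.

A dh/dt = −Q_out = −0.02867 √h.
This is separable: 2 d(√h)/dt = −0.02867/A, so √h = √h₀ − (0.02867/(2A)) t.
Tank is empty when √h = 0: t_empty = 2A√h₀/0.02867.
t_empty = 2·5.016·√2.781/0.02867 = 10.0320·1.66763/0.02867 = 583.526 s.

583.5 s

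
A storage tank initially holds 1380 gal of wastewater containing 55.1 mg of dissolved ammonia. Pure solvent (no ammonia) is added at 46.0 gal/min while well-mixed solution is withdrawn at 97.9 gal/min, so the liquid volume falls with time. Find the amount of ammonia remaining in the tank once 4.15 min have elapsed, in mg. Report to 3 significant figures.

40.0 mg

Total volume: dV/dt = Q_in − Q_out = -51.900 gal/min, so V(t) = 1380 − 51.900 t and V(4.15) = 1164.6 gal.
Solute balance: dm/dt = 0 − Q_out C = −Q_out m/V(t).
Separate: dm/m = −Q_out dt/V(t) ⇒ ln(m/m₀) = −(Q_out/(Q_in−Q_out)) ln(V/V₀).
m = m₀ (V₀/V)^(Q_out/(Q_in−Q_out)) = 55.1 × (1380/1164.6)^(-1.8863) = 40.007 mg.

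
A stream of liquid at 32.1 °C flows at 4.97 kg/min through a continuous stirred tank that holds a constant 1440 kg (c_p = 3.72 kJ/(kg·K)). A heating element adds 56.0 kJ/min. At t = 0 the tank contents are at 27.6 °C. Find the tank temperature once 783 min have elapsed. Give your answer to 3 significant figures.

34.6 °C

M c_p dT/dt = ṁ c_p (T_in − T) + Q̇.
τ = M/ṁ = 289.74 min; T_ss = T_in + Q̇/(ṁ c_p) = 32.1 + 56.0/(4.97·3.72) = 35.129 °C.
T approaches T_ss exponentially: T(t) = T_ss + (T₀ − T_ss) e^(−t/τ).
T(783) = 35.129 + (-7.5289)·e^(−783/289.74) = 35.129 + (-7.5289)·0.067042 = 34.624 °C.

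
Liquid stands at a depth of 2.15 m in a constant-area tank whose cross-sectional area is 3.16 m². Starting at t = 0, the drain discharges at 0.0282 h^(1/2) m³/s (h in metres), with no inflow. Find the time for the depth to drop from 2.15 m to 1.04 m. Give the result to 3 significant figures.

With no inflow, A dh/dt = −0.0282 √h.
This is separable: 2 d(√h)/dt = −0.0282/A, so √h = √h₀ − (0.0282/(2A)) t.
t = 2A(√h₀ − √h)/0.0282 = 2·3.16·(√2.15 − √1.04)/0.0282
  = 6.3200 × (1.4663 − 1.0198) / 0.0282 = 100.06 s.

100 s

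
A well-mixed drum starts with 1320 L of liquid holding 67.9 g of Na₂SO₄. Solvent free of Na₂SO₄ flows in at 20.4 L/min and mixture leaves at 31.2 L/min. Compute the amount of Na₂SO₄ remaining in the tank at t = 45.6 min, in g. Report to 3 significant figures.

Let m(t) be the amount of Na₂SO₄. Volume: V(t) = V₀ + (Q_in − Q_out) t = 1320 − 10.800 t; V(45.6) = 827.52 L.
Solute balance: dm/dt = 0 − Q_out C = −Q_out m/V(t).
Separate: dm/m = −Q_out dt/V(t) ⇒ ln(m/m₀) = −(Q_out/(Q_in−Q_out)) ln(V/V₀).
m = m₀ (V₀/V)^(Q_out/(Q_in−Q_out)) = 67.9 × (1320/827.52)^(-2.8889) = 17.620 g.

17.6 g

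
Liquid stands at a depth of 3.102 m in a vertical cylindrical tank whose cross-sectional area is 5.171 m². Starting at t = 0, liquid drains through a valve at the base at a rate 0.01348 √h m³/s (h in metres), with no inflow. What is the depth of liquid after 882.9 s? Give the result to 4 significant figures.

A dh/dt = −Q_out = −0.01348 √h.
This is separable: 2 d(√h)/dt = −0.01348/A, so √h = √h₀ − (0.01348/(2A)) t.
√h = √3.102 − 0.01348·882.9/(2·5.171) = 1.76125 − 1.15079 = 0.610457.
h = 0.610457² = 0.372658 m.

0.3727 m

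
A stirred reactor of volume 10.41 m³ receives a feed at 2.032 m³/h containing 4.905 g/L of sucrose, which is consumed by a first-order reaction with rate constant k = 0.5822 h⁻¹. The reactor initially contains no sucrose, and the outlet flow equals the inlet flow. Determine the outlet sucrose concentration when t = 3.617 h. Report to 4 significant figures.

V dC/dt = Q(C_in − C) − k V C.
dC/dt = (Q/V) C_in − (Q/V + k) C; effective rate a = Q/V + k = 0.195197 + 0.5822 = 0.777397 h⁻¹.
C_ss = Q C_in/(Q + kV) = 1.23160 g/L; C(t) = C_ss + (C₀ − C_ss) e^(−a t).
C(3.617) = 1.23160 + (-1.23160)·e^(−0.777397·3.617) = 1.23160 + (-1.23160)·0.0600940 = 1.15759 g/L.

1.158 g/L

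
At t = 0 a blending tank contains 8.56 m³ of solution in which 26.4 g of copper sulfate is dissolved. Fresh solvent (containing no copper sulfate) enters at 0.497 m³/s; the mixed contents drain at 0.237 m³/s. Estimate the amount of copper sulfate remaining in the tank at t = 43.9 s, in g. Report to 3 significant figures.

12.2 g

Let m(t) be the amount of copper sulfate. Volume: V(t) = V₀ + (Q_in − Q_out) t = 8.56 + 0.26000 t; V(43.9) = 19.974 m³.
Species balance (pure solvent in): dm/dt = −Q_out · m/V(t).
Separate: dm/m = −Q_out dt/V(t) ⇒ ln(m/m₀) = −(Q_out/(Q_in−Q_out)) ln(V/V₀).
m = m₀ (V₀/V)^(Q_out/(Q_in−Q_out)) = 26.4 × (8.56/19.974)^(0.91154) = 12.195 g.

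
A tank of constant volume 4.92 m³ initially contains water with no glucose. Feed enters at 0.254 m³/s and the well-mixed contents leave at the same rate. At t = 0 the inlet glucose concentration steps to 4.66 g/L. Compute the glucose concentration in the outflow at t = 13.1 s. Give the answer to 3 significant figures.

2.29 g/L

Species balance on the tank: V dC/dt = Q(C_in − C).
Rewrite as dC/dt + C/τ = C_in/τ, τ = V/Q = 19.370 s.
Integrating: C(t) = C_in + (C₀ − C_in) e^(−t/τ).
C(13.1) = 4.66 + (0 − 4.66)·e^(−13.1/19.370) = 4.66 + (-4.6600)·0.50849 = 2.2904 g/L.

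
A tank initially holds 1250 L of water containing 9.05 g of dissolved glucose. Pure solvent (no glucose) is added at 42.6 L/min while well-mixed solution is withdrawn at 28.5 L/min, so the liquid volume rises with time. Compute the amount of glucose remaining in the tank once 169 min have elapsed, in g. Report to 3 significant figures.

1.05 g

Let m(t) be the amount of glucose. Volume: V(t) = V₀ + (Q_in − Q_out) t = 1250 + 14.100 t; V(169) = 3632.9 L.
No glucose enters, so dm/dt = −Q_out · (m/V).
Separate: dm/m = −Q_out dt/V(t) ⇒ ln(m/m₀) = −(Q_out/(Q_in−Q_out)) ln(V/V₀).
m = m₀ (V₀/V)^(Q_out/(Q_in−Q_out)) = 9.05 × (1250/3632.9)^(2.0213) = 1.0474 g.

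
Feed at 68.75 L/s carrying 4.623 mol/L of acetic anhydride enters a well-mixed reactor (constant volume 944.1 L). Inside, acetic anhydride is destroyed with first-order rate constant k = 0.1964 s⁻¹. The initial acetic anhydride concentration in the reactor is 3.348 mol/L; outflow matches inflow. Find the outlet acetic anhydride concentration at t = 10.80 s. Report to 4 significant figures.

1.365 mol/L

V dC/dt = Q(C_in − C) − k V C.
This is linear with rate a = Q/V + k = 0.269221 s⁻¹.
C_ss = Q C_in/(Q + kV) = 1.25046 mol/L; C(t) = C_ss + (C₀ − C_ss) e^(−a t).
C(10.80) = 1.25046 + (2.09754)·e^(−0.269221·10.80) = 1.25046 + (2.09754)·0.0546075 = 1.36500 mol/L.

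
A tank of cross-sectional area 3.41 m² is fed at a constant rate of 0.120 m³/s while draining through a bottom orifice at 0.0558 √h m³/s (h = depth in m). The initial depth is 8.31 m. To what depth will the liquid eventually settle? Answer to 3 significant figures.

4.62 m

A dh/dt = Q_in − 0.0558 √h. Steady state requires inflow = outflow:
Q_in = 0.0558 √h_ss ⇒ √h_ss = 0.120/0.0558 = 2.1505.
h_ss = 2.1505² = 4.6248 m. (Since h₀ = 8.31 m > h_ss, the level will fall toward this value.)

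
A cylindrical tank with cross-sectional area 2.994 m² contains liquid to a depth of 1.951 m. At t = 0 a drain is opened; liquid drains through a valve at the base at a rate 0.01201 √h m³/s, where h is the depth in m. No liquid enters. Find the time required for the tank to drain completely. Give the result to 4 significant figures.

696.4 s

Unsteady balance on liquid volume: A dh/dt = −0.01201 √h.
This is separable: 2 d(√h)/dt = −0.01201/A, so √h = √h₀ − (0.01201/(2A)) t.
Tank is empty when √h = 0: t_empty = 2A√h₀/0.01201.
t_empty = 2·2.994·√1.951/0.01201 = 5.98800·1.39678/0.01201 = 696.414 s.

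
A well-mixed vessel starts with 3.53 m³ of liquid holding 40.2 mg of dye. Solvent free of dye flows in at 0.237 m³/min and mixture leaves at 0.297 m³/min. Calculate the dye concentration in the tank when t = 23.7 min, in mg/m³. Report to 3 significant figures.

1.49 mg/m³

Total volume: dV/dt = Q_in − Q_out = -0.060000 m³/min, so V(t) = 3.53 − 0.060000 t and V(23.7) = 2.1080 m³.
No dye enters, so dm/dt = −Q_out · (m/V).
dm/m = −Q_out dt/(V₀ − 0.060000 t); integrating gives ln(m/m₀) = −(Q_out/(Q_in−Q_out)) ln(V/V₀).
m = m₀ (V₀/V)^(Q_out/(Q_in−Q_out)) = 40.2 × (3.53/2.1080)^(-4.9500) = 3.1326 mg.
C = m/V = 3.1326/2.1080 = 1.4860 mg/m³.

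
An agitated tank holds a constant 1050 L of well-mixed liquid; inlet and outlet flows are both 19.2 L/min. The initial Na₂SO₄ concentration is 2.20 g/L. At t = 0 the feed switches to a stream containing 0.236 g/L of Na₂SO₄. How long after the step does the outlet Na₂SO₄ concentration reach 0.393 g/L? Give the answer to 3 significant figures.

138 min

Species balance: V dC/dt = Q(C_in − C) ⇒ τ = V/Q = 54.688 min.
C(t) = C_in + (C₀ − C_in) e^(−t/τ). Set C = 0.393 and solve for t:
e^(−t/τ) = (C − C_in)/(C₀ − C_in) = (0.393 − 0.236)/(2.20 − 0.236) = 0.079939
t = −τ ln(…) = 54.688 × 2.5265 = 138.17 min.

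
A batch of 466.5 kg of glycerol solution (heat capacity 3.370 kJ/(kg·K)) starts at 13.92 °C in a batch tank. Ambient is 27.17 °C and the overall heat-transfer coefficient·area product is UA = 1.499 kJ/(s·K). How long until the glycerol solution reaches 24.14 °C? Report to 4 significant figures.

M c_p dT/dt = −UA(T − T_amb).
τ = M c_p/UA = 1048.77 s; T_ss = T_amb = 27.1700 °C.
T(t) = T_ss + (T₀ − T_ss)e^(−t/τ); set T = 24.14:
t = −τ ln[(T − T_ss)/(T₀ − T_ss)] = −1048.77 · ln(0.228679) = 1547.39 s.

1547 s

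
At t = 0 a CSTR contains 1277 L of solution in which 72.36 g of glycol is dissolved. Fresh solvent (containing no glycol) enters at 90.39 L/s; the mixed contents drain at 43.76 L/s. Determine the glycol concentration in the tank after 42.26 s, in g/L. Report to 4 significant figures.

Total volume: dV/dt = Q_in − Q_out = 46.6300 L/s, so V(t) = 1277 + 46.6300 t and V(42.26) = 3247.58 L.
Species balance (pure solvent in): dm/dt = −Q_out · m/V(t).
Separate: dm/m = −Q_out dt/V(t) ⇒ ln(m/m₀) = −(Q_out/(Q_in−Q_out)) ln(V/V₀).
m = m₀ (V₀/V)^(Q_out/(Q_in−Q_out)) = 72.36 × (1277/3247.58)^(0.938452) = 30.1355 g.
C = m/V = 30.1355/3247.58 = 0.00927937 g/L.

0.009279 g/L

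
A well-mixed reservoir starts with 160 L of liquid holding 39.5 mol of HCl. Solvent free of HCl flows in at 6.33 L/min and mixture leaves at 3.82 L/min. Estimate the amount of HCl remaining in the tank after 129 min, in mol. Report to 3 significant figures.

7.33 mol

Total volume: dV/dt = Q_in − Q_out = 2.5100 L/min, so V(t) = 160 + 2.5100 t and V(129) = 483.79 L.
Species balance (pure solvent in): dm/dt = −Q_out · m/V(t).
Separate: dm/m = −Q_out dt/V(t) ⇒ ln(m/m₀) = −(Q_out/(Q_in−Q_out)) ln(V/V₀).
m = m₀ (V₀/V)^(Q_out/(Q_in−Q_out)) = 39.5 × (160/483.79)^(1.5219) = 7.3327 mol.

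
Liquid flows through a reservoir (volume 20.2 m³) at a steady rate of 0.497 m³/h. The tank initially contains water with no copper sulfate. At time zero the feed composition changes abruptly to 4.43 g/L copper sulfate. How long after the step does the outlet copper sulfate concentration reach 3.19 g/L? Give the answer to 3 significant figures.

Mass balance on the solute (V constant): V dC/dt = Q(C_in − C), so τ = V/Q = 40.644 h.
C(t) = C_in + (C₀ − C_in) e^(−t/τ). Set C = 3.19 and solve for t:
e^(−t/τ) = (C − C_in)/(C₀ − C_in) = (3.19 − 4.43)/(0 − 4.43) = 0.27991
t = −τ ln(…) = 40.644 × 1.2733 = 51.751 h.

51.8 h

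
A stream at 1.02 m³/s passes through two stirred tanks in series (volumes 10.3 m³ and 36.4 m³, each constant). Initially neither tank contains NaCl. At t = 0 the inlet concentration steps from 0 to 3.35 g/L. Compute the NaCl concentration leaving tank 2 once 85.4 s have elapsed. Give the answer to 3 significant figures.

Species balance on tank i: dCᵢ/dt = (Cᵢ₋₁ − Cᵢ)/τᵢ with τᵢ = Vᵢ/Q.
τ₁ = 10.3/1.02 = 10.098 s; τ₂ = 36.4/1.02 = 35.686 s.
Tank 1: C₁ = C_in(1 − e^(−t/τ₁)). Tank 2 (τ₁ ≠ τ₂): C₂ = C_in[1 − (τ₁ e^(−t/τ₁) − τ₂ e^(−t/τ₂))/(τ₁ − τ₂)].
At t = 85.4: e^(−t/τ₁) = 0.00021239, e^(−t/τ₂) = 0.091348.
C₂ = 3.35·[1 − (10.098·0.00021239 − 35.686·0.091348)/(-25.588)] = 3.35·0.87269 = 2.9235 g/L.

2.92 g/L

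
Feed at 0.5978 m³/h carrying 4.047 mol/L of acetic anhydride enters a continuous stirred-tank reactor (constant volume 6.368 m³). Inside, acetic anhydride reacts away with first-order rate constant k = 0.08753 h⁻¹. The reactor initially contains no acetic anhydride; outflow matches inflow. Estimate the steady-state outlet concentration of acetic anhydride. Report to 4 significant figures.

V dC/dt = Q(C_in − C) − k V C.
Steady state (dC/dt = 0): C_ss = Q C_in/(Q + kV) = C_in/(1 + kV/Q).
C_ss = 0.5978·4.047/(0.5978 + 0.08753·6.368) = 2.41930/1.15519 = 2.09428 mol/L.

2.094 mol/L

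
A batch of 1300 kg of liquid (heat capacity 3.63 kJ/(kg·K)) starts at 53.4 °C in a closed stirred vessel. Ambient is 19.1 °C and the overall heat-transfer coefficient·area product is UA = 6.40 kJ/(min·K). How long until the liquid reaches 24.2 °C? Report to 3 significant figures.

M c_p dT/dt = −UA(T − T_amb).
τ = M c_p/UA = 737.34 min; T_ss = T_amb = 19.100 °C.
T(t) = T_ss + (T₀ − T_ss)e^(−t/τ); set T = 24.2:
t = −τ ln[(T − T_ss)/(T₀ − T_ss)] = −737.34 · ln(0.14869) = 1405.3 min.

1410 min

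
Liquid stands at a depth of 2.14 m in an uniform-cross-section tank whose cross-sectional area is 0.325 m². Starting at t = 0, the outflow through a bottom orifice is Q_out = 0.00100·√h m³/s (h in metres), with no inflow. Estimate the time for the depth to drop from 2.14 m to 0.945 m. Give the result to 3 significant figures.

319 s

With no inflow, A dh/dt = −0.00100 √h.
Separate and integrate: 2(√h − √h₀) = −(0.00100/A) t.
t = 2A(√h₀ − √h)/0.00100 = 2·0.325·(√2.14 − √0.945)/0.00100
  = 0.65000 × (1.4629 − 0.97211) / 0.00100 = 319.00 s.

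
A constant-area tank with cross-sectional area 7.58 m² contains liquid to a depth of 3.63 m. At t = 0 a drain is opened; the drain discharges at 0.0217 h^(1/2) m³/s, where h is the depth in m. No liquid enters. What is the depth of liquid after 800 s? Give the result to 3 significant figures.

Accumulation of liquid (constant cross-section A): A dh/dt = −0.0217 √h.
This is separable: 2 d(√h)/dt = −0.0217/A, so √h = √h₀ − (0.0217/(2A)) t.
√h = √3.63 − 0.0217·800/(2·7.58) = 1.9053 − 1.1451 = 0.76014.
h = 0.76014² = 0.57781 m.

0.578 m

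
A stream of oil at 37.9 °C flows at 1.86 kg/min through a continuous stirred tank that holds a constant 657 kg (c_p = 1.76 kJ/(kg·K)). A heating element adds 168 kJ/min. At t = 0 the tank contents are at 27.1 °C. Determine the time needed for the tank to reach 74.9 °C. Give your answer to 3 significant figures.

518 min

M c_p dT/dt = ṁ c_p (T_in − T) + Q̇.
τ = M/ṁ = 353.23 min; T_ss = T_in + Q̇/(ṁ c_p) = 89.220 °C.
T(t) = T_ss + (T₀ − T_ss) e^(−t/τ). Set T = 74.9:
e^(−t/τ) = (74.9 − 89.220)/(27.1 − 89.220) = 0.23052
t = −353.23 · ln(0.23052) = 518.33 min.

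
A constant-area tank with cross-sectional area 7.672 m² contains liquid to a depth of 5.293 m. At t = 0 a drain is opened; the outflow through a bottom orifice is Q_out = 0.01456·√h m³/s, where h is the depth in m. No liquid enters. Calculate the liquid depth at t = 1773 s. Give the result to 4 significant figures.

A dh/dt = −Q_out = −0.01456 √h.
This is separable: 2 d(√h)/dt = −0.01456/A, so √h = √h₀ − (0.01456/(2A)) t.
√h = √5.293 − 0.01456·1773/(2·7.672) = 2.30065 − 1.68241 = 0.618243.
h = 0.618243² = 0.382225 m.

0.3822 m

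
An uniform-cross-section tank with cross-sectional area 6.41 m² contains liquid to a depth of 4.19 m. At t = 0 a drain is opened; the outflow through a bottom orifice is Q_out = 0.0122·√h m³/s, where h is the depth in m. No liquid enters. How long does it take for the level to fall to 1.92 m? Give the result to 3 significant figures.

695 s

A dh/dt = −Q_out = −0.0122 √h.
Separate and integrate: 2(√h − √h₀) = −(0.0122/A) t.
t = 2A(√h₀ − √h)/0.0122 = 2·6.41·(√4.19 − √1.92)/0.0122
  = 12.820 × (2.0469 − 1.3856) / 0.0122 = 694.92 s.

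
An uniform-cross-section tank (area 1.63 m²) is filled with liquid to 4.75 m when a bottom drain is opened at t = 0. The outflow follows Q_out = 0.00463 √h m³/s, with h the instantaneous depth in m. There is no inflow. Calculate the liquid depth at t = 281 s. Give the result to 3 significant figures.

3.17 m

With no inflow, A dh/dt = −0.00463 √h.
Separate and integrate: 2(√h − √h₀) = −(0.00463/A) t.
√h = √4.75 − 0.00463·281/(2·1.63) = 2.1794 − 0.39909 = 1.7804.
h = 1.7804² = 3.1697 m.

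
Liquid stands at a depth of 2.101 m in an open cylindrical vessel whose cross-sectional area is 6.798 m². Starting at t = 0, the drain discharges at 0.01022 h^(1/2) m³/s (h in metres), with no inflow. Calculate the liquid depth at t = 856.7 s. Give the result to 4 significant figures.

Unsteady balance on liquid volume: A dh/dt = −0.01022 √h.
∫ h^(−1/2) dh = −(0.01022/A) ∫ dt, giving 2√h = 2√h₀ − (0.01022/A) t.
√h = √2.101 − 0.01022·856.7/(2·6.798) = 1.44948 − 0.643974 = 0.805508.
h = 0.805508² = 0.648844 m.

0.6488 m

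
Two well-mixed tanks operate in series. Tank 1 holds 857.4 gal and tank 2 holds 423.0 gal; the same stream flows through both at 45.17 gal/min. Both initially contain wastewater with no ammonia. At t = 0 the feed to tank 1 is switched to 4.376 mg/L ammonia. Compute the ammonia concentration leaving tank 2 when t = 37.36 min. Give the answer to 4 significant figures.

Species balance on tank i: dCᵢ/dt = (Cᵢ₋₁ − Cᵢ)/τᵢ with τᵢ = Vᵢ/Q.
τ₁ = 857.4/45.17 = 18.9816 min; τ₂ = 423.0/45.17 = 9.36462 min.
Tank 1: C₁ = C_in(1 − e^(−t/τ₁)). Tank 2 (τ₁ ≠ τ₂): C₂ = C_in[1 − (τ₁ e^(−t/τ₁) − τ₂ e^(−t/τ₂))/(τ₁ − τ₂)].
At t = 37.36: e^(−t/τ₁) = 0.139705, e^(−t/τ₂) = 0.0185093.
C₂ = 4.376·[1 − (18.9816·0.139705 − 9.36462·0.0185093)/(9.61700)] = 4.376·0.742279 = 3.24821 mg/L.

3.248 mg/L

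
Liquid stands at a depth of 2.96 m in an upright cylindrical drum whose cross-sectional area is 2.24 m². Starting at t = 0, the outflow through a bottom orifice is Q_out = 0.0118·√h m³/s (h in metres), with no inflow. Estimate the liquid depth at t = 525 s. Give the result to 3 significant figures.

A dh/dt = −Q_out = −0.0118 √h.
∫ h^(−1/2) dh = −(0.0118/A) ∫ dt, giving 2√h = 2√h₀ − (0.0118/A) t.
√h = √2.96 − 0.0118·525/(2·2.24) = 1.7205 − 1.3828 = 0.33765.
h = 0.33765² = 0.11401 m.

0.114 m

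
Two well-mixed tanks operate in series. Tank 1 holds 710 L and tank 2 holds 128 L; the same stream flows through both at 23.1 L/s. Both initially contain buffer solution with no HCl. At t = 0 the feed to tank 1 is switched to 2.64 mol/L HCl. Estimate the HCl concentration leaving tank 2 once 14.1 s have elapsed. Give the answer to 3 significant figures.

Time constants: τᵢ = Vᵢ/Q for each well-mixed tank.
τ₁ = 710/23.1 = 30.736 s; τ₂ = 128/23.1 = 5.5411 s.
Solving the cascade with C₁(0)=C₂(0)=0 gives C₂(t) = C_in[1 − (τ₁ e^(−t/τ₁) − τ₂ e^(−t/τ₂))/(τ₁ − τ₂)].
At t = 14.1: e^(−t/τ₁) = 0.63208, e^(−t/τ₂) = 0.078504.
C₂ = 2.64·[1 − (30.736·0.63208 − 5.5411·0.078504)/(25.195)] = 2.64·0.24618 = 0.64991 mol/L.

0.650 mol/L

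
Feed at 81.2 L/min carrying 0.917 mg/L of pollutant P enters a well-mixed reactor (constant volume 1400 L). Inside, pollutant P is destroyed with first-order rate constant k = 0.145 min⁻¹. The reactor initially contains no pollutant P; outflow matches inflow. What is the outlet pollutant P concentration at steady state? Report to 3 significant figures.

V dC/dt = Q(C_in − C) − k V C.
Steady state (dC/dt = 0): C_ss = Q C_in/(Q + kV) = C_in/(1 + kV/Q).
C_ss = 81.2·0.917/(81.2 + 0.145·1400) = 74.460/284.20 = 0.26200 mg/L.

0.262 mg/L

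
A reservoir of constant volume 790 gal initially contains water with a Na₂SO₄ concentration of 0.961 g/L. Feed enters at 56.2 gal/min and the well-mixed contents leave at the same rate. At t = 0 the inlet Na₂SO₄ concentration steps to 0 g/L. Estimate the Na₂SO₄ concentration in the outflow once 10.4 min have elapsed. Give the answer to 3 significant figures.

Unsteady species balance (constant V, well mixed): V dC/dt = Q(C_in − C).
So dC/dt = (C_in − C)/τ with τ = V/Q = 790/56.2 = 14.057 min.
Solution: C(t) = C_in + (C₀ − C_in) e^(−t/τ).
C(10.4) = 0 + (0.961 − 0)·e^(−10.4/14.057) = 0 + (0.96100)·0.47719 = 0.45858 g/L.

0.459 g/L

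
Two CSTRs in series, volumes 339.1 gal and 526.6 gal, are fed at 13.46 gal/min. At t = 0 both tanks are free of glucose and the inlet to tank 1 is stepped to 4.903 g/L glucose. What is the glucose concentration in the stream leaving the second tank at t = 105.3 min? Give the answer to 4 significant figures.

Time constants: τᵢ = Vᵢ/Q for each well-mixed tank.
τ₁ = 339.1/13.46 = 25.1932 min; τ₂ = 526.6/13.46 = 39.1233 min.
Solving the cascade with C₁(0)=C₂(0)=0 gives C₂(t) = C_in[1 − (τ₁ e^(−t/τ₁) − τ₂ e^(−t/τ₂))/(τ₁ − τ₂)].
At t = 105.3: e^(−t/τ₁) = 0.0153030, e^(−t/τ₂) = 0.0677800.
C₂ = 4.903·[1 − (25.1932·0.0153030 − 39.1233·0.0677800)/(-13.9302)] = 4.903·0.837314 = 4.10535 g/L.

4.105 g/L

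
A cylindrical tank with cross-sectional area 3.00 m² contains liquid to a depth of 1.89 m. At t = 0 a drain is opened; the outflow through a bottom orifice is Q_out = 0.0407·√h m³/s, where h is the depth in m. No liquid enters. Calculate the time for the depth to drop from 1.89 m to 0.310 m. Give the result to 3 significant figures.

121 s

Volume balance on the tank: A dh/dt = −0.0407 √h.
Separate and integrate: 2(√h − √h₀) = −(0.0407/A) t.
t = 2A(√h₀ − √h)/0.0407 = 2·3.00·(√1.89 − √0.310)/0.0407
  = 6.0000 × (1.3748 − 0.55678) / 0.0407 = 120.59 s.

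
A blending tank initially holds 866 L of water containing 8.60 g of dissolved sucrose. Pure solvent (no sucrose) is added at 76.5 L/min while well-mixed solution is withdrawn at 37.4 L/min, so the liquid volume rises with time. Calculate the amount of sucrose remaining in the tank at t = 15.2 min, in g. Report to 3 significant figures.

Let m(t) be the amount of sucrose. Volume: V(t) = V₀ + (Q_in − Q_out) t = 866 + 39.100 t; V(15.2) = 1460.3 L.
Species balance (pure solvent in): dm/dt = −Q_out · m/V(t).
dm/m = −Q_out dt/(V₀ + 39.100 t); integrating gives ln(m/m₀) = −(Q_out/(Q_in−Q_out)) ln(V/V₀).
m = m₀ (V₀/V)^(Q_out/(Q_in−Q_out)) = 8.60 × (866/1460.3)^(0.95652) = 5.2172 g.

5.22 g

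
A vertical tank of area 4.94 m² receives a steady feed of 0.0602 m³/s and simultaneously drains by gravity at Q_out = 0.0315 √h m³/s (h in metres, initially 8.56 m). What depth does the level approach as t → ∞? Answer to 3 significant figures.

3.65 m

Mass balance (ρ constant): A dh/dt = Q_in − 0.0315 √h. At steady state dh/dt = 0:
Q_in = 0.0315 √h_ss ⇒ √h_ss = 0.0602/0.0315 = 1.9111.
h_ss = 1.9111² = 3.6523 m. (Since h₀ = 8.56 m > h_ss, the level will fall toward this value.)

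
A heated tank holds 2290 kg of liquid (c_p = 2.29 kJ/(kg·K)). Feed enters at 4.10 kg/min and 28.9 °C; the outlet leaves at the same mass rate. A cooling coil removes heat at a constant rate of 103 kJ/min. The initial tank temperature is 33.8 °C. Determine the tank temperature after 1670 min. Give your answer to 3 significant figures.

Heat balance on the well-mixed liquid: M c_p dT/dt = ṁ c_p (T_in − T) − 103.
Rearrange: dT/dt = (T_ss − T)/τ with τ = M/ṁ = 558.54 min and T_ss = T_in − Q̇/(ṁ c_p) = 17.930 °C.
Integrating: T(t) = T_ss + (T₀ − T_ss) e^(−t/τ).
T(1670) = 17.930 + (15.870)·e^(−1670/558.54) = 17.930 + (15.870)·0.050290 = 18.728 °C.

18.7 °C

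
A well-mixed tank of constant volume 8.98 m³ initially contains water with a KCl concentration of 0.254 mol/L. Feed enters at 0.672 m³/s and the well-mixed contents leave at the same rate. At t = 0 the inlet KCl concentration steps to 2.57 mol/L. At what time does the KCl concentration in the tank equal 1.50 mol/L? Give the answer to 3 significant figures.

Unsteady species balance (constant V, well mixed): V dC/dt = Q(C_in − C), so τ = V/Q = 13.363 s.
C(t) = C_in + (C₀ − C_in) e^(−t/τ). Set C = 1.50 and solve for t:
e^(−t/τ) = (C − C_in)/(C₀ − C_in) = (1.50 − 2.57)/(0.254 − 2.57) = 0.46200
t = −τ ln(…) = 13.363 × 0.77218 = 10.319 s.

10.3 s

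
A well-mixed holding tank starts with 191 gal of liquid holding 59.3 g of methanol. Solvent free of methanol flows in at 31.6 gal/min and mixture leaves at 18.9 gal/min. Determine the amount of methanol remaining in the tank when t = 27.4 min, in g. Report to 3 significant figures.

12.7 g

Let m(t) be the amount of methanol. Volume: V(t) = V₀ + (Q_in − Q_out) t = 191 + 12.700 t; V(27.4) = 538.98 gal.
No methanol enters, so dm/dt = −Q_out · (m/V).
Separate: dm/m = −Q_out dt/V(t) ⇒ ln(m/m₀) = −(Q_out/(Q_in−Q_out)) ln(V/V₀).
m = m₀ (V₀/V)^(Q_out/(Q_in−Q_out)) = 59.3 × (191/538.98)^(1.4882) = 12.664 g.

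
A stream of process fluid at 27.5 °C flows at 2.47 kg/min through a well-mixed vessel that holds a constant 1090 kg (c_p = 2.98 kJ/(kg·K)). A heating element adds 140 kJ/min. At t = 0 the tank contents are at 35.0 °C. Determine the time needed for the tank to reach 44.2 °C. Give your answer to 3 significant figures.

707 min

Heat balance on the well-mixed liquid: M c_p dT/dt = ṁ c_p (T_in − T) + 140.
τ = M/ṁ = 441.30 min; T_ss = T_in + Q̇/(ṁ c_p) = 46.520 °C.
T(t) = T_ss + (T₀ − T_ss) e^(−t/τ). Set T = 44.2:
e^(−t/τ) = (44.2 − 46.520)/(35.0 − 46.520) = 0.20140
t = −441.30 · ln(0.20140) = 707.16 min.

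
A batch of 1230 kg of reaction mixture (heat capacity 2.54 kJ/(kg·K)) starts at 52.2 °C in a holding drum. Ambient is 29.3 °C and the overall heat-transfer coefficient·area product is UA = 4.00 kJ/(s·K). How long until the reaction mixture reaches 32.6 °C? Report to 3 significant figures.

Lumped-capacitance energy balance: M c_p dT/dt = UA(T_amb − T).
τ = M c_p/UA = 781.05 s; T_ss = T_amb = 29.300 °C.
T(t) = T_ss + (T₀ − T_ss)e^(−t/τ); set T = 32.6:
t = −τ ln[(T − T_ss)/(T₀ − T_ss)] = −781.05 · ln(0.14410) = 1513.1 s.

1510 s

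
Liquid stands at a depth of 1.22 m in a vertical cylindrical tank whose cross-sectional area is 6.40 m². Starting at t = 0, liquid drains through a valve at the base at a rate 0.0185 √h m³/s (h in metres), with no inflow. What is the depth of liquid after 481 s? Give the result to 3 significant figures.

Volume balance on the tank: A dh/dt = −0.0185 √h.
Separate and integrate: 2(√h − √h₀) = −(0.0185/A) t.
√h = √1.22 − 0.0185·481/(2·6.40) = 1.1045 − 0.69520 = 0.40934.
h = 0.40934² = 0.16756 m.

0.168 m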